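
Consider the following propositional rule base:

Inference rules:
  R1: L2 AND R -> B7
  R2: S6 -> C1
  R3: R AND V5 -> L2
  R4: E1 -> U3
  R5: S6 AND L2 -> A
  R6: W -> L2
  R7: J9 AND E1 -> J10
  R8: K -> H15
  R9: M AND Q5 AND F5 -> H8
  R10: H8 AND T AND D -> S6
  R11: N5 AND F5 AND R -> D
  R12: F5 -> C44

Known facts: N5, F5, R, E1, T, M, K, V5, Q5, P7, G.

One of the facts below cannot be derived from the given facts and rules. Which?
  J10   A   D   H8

Round 1: R3 [R AND V5 -> L2]; R4 [E1 -> U3]; R8 [K -> H15]; R9 [M AND Q5 AND F5 -> H8]; R11 [N5 AND F5 AND R -> D]; R12 [F5 -> C44]. New: L2, U3, H15, H8, D, C44.
Round 2: R1 [L2 AND R -> B7]; R10 [H8 AND T AND D -> S6]. New: B7, S6.
Round 3: R2 [S6 -> C1]; R5 [S6 AND L2 -> A]. New: C1, A.
Derived: H8 (round 1), A (round 3), D (round 1). J10 never appears in any round.

J10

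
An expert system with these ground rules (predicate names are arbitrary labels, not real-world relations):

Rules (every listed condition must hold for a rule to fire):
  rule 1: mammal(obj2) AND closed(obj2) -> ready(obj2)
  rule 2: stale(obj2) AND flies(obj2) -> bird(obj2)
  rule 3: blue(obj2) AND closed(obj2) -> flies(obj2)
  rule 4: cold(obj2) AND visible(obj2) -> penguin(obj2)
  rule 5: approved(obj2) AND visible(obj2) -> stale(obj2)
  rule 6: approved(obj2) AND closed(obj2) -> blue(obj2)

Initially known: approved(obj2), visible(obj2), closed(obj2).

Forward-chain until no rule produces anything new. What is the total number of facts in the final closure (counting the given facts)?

7

Round 1: rule 5 [approved(obj2) AND visible(obj2) -> stale(obj2)]; rule 6 [approved(obj2) AND closed(obj2) -> blue(obj2)]. Adds stale(obj2), blue(obj2).
Round 2: rule 3 [blue(obj2) AND closed(obj2) -> flies(obj2)]. Adds flies(obj2).
Round 3: rule 2 [stale(obj2) AND flies(obj2) -> bird(obj2)]. Adds bird(obj2).
Closure: {approved(obj2), bird(obj2), blue(obj2), closed(obj2), flies(obj2), stale(obj2), visible(obj2)} — 7 facts.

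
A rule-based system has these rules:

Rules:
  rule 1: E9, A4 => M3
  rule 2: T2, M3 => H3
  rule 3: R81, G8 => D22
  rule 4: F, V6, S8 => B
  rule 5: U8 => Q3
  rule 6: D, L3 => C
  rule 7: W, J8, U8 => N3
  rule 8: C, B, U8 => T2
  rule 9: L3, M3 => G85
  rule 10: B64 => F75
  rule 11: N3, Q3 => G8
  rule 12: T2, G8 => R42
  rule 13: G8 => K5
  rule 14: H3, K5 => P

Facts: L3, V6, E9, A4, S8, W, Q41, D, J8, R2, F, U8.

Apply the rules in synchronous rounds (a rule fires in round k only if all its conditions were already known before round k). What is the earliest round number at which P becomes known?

4

Round 1: rule 1 [E9, A4 => M3]; rule 4 [F, V6, S8 => B]; rule 5 [U8 => Q3]; rule 6 [D, L3 => C]; rule 7 [W, J8, U8 => N3]. Adds M3, B, Q3, C, N3.
Round 2: rule 8 [C, B, U8 => T2]; rule 9 [L3, M3 => G85]; rule 11 [N3, Q3 => G8]. Adds T2, G85, G8.
Round 3: rule 2 [T2, M3 => H3]; rule 12 [T2, G8 => R42]; rule 13 [G8 => K5]. Adds H3, R42, K5.
Round 4: rule 14 [H3, K5 => P]. Adds P.
P first appears in round 4.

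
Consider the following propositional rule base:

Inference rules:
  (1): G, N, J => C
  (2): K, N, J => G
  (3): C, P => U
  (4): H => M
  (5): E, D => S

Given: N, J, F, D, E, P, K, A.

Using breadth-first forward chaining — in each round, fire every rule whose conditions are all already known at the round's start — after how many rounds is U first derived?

3

Round 1 fires (2), (5), giving G, S.
Round 2 fires (1), giving C.
Round 3 fires (3), giving U.
U first appears in round 3.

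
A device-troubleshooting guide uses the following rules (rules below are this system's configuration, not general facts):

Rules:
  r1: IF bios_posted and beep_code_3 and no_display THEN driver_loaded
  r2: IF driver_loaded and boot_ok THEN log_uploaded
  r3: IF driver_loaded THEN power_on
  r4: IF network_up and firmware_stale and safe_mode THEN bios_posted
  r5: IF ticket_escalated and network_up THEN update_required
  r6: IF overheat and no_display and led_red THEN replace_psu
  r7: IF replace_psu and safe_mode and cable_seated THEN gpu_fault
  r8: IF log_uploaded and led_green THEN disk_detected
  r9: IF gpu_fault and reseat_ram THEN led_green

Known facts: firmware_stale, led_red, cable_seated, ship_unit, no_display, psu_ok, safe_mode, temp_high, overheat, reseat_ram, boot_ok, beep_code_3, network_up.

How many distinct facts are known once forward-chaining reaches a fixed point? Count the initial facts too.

21

Round 1: r4 [IF network_up and firmware_stale and safe_mode THEN bios_posted]; r6 [IF overheat and no_display and led_red THEN replace_psu]. New: bios_posted, replace_psu.
Round 2: r1 [IF bios_posted and beep_code_3 and no_display THEN driver_loaded]; r7 [IF replace_psu and safe_mode and cable_seated THEN gpu_fault]. New: driver_loaded, gpu_fault.
Round 3: r2 [IF driver_loaded and boot_ok THEN log_uploaded]; r3 [IF driver_loaded THEN power_on]; r9 [IF gpu_fault and reseat_ram THEN led_green]. New: log_uploaded, power_on, led_green.
Round 4: r8 [IF log_uploaded and led_green THEN disk_detected]. New: disk_detected.
Closure: {beep_code_3, bios_posted, boot_ok, cable_seated, disk_detected, driver_loaded, firmware_stale, gpu_fault, led_green, led_red, log_uploaded, network_up, no_display, overheat, power_on, psu_ok, replace_psu, reseat_ram, safe_mode, ship_unit, temp_high} — 21 facts.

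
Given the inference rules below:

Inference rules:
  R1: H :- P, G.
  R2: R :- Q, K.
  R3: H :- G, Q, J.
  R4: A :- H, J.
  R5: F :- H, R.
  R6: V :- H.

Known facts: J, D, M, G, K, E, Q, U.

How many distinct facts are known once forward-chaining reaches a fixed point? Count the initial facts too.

Round 1 — R2, R3, derive R, H.
Round 2 — R4, R5, R6, derive A, F, V.
Closure: {A, D, E, F, G, H, J, K, M, Q, R, U, V} — 13 facts.

13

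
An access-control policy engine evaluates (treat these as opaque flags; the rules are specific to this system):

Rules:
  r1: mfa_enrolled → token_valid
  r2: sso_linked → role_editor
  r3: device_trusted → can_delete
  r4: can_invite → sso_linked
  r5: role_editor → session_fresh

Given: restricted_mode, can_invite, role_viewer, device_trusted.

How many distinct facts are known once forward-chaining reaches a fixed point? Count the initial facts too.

Round 1 — r3, r4, derive can_delete, sso_linked.
Round 2 — r2, derive role_editor.
Round 3 — r5, derive session_fresh.
Closure: {can_delete, can_invite, device_trusted, restricted_mode, role_editor, role_viewer, session_fresh, sso_linked} — 8 facts.

8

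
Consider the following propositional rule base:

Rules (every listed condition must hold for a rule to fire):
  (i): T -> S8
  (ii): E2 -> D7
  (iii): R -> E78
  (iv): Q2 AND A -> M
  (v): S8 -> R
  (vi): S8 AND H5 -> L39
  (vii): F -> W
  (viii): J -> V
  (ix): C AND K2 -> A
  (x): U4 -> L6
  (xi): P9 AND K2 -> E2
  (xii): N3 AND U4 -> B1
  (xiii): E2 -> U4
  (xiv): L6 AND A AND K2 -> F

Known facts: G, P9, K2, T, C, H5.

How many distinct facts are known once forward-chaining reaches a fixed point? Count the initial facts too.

Round 1 fires (i), (ix), (xi), giving S8, A, E2.
Round 2 fires (ii), (v), (vi), (xiii), giving D7, R, L39, U4.
Round 3 fires (iii), (x), giving E78, L6.
Round 4 fires (xiv), giving F.
Round 5 fires (vii), giving W.
Closure: {A, C, D7, E2, E78, F, G, H5, K2, L39, L6, P9, R, S8, T, U4, W} — 17 facts.

17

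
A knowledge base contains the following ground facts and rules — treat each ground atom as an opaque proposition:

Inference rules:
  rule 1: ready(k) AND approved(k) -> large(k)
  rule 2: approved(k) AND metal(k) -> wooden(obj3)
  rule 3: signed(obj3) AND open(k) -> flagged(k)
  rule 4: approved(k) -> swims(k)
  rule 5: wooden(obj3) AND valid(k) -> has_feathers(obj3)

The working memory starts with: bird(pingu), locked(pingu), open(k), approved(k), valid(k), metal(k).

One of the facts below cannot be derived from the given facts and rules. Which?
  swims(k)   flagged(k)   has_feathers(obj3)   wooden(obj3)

flagged(k)

[1] rule 2 [approved(k) AND metal(k) -> wooden(obj3)]; rule 4 [approved(k) -> swims(k)]. ⇒ new: wooden(obj3), swims(k).
[2] rule 5 [wooden(obj3) AND valid(k) -> has_feathers(obj3)]. ⇒ new: has_feathers(obj3).
Derived: wooden(obj3) (round 1), has_feathers(obj3) (round 2), swims(k) (round 1). flagged(k) never appears in any round.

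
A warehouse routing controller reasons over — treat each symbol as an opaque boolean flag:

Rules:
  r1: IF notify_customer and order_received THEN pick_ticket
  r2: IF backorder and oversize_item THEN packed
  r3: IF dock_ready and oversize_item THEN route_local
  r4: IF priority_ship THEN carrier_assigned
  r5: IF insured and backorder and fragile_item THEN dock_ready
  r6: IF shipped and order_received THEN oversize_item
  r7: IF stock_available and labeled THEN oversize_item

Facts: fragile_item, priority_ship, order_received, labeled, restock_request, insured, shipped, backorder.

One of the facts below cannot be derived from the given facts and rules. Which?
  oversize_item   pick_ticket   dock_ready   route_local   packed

pick_ticket

Round 1 — r4, r5, r6, derive carrier_assigned, dock_ready, oversize_item.
Round 2 — r2, r3, derive packed, route_local.
Derived: packed (round 2), route_local (round 2), oversize_item (round 1), dock_ready (round 1). pick_ticket never appears in any round.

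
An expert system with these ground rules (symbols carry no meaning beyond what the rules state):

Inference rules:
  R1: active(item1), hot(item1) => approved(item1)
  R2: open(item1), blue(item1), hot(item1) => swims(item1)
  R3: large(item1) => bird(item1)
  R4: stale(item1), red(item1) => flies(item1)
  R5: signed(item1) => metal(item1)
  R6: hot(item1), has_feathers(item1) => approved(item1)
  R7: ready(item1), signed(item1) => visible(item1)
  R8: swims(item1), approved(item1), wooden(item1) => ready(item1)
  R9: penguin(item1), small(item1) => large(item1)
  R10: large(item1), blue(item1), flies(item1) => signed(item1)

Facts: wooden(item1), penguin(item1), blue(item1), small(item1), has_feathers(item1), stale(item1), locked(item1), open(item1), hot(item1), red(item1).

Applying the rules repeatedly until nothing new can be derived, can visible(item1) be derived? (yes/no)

yes

[1] R2 [open(item1), blue(item1), hot(item1) => swims(item1)]; R4 [stale(item1), red(item1) => flies(item1)]; R6 [hot(item1), has_feathers(item1) => approved(item1)]; R9 [penguin(item1), small(item1) => large(item1)]. ⇒ new: swims(item1), flies(item1), approved(item1), large(item1).
[2] R3 [large(item1) => bird(item1)]; R8 [swims(item1), approved(item1), wooden(item1) => ready(item1)]; R10 [large(item1), blue(item1), flies(item1) => signed(item1)]. ⇒ new: bird(item1), ready(item1), signed(item1).
[3] R5 [signed(item1) => metal(item1)]; R7 [ready(item1), signed(item1) => visible(item1)]. ⇒ new: metal(item1), visible(item1).
visible(item1) appears in round 3, so it is derivable.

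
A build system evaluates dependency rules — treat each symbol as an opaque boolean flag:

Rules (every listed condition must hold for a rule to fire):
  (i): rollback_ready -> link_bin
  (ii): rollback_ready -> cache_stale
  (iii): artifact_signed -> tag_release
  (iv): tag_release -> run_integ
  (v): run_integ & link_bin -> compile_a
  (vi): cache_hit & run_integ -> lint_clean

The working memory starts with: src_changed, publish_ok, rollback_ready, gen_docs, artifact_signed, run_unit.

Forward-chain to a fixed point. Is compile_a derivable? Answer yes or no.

yes

Round 1: (i) [rollback_ready -> link_bin]; (ii) [rollback_ready -> cache_stale]; (iii) [artifact_signed -> tag_release]. Adds link_bin, cache_stale, tag_release.
Round 2: (iv) [tag_release -> run_integ]. Adds run_integ.
Round 3: (v) [run_integ & link_bin -> compile_a]. Adds compile_a.
compile_a appears in round 3, so it is derivable.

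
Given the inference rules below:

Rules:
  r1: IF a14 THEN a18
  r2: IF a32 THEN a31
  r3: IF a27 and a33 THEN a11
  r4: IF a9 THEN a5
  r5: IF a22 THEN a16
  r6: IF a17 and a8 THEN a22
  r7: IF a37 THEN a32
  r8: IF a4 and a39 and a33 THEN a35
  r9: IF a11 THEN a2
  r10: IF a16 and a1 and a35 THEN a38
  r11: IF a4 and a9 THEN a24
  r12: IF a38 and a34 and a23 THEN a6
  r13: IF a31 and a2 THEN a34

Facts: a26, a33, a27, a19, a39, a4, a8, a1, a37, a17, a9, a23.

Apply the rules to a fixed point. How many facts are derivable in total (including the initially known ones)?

24

Round 1 — r3, r4, r6, r7, r8, r11, derive a11, a5, a22, a32, a35, a24.
Round 2 — r2, r5, r9, derive a31, a16, a2.
Round 3 — r10, r13, derive a38, a34.
Round 4 — r12, derive a6.
Closure: {a1, a11, a16, a17, a19, a2, a22, a23, a24, a26, a27, a31, a32, a33, a34, a35, a37, a38, a39, a4, a5, a6, a8, a9} — 24 facts.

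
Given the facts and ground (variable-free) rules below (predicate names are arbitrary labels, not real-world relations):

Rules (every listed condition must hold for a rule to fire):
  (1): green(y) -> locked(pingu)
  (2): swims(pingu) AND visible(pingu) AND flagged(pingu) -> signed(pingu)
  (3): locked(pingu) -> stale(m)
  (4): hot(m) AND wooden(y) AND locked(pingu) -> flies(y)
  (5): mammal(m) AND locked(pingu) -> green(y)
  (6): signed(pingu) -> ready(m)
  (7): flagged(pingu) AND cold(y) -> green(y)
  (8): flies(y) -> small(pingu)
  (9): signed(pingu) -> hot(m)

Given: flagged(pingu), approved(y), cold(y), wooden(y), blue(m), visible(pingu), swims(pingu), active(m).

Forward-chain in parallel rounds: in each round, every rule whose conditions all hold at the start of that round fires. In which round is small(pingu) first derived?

4

Round 1: (2) [swims(pingu) AND visible(pingu) AND flagged(pingu) -> signed(pingu)]; (7) [flagged(pingu) AND cold(y) -> green(y)]. Adds signed(pingu), green(y).
Round 2: (1) [green(y) -> locked(pingu)]; (6) [signed(pingu) -> ready(m)]; (9) [signed(pingu) -> hot(m)]. Adds locked(pingu), ready(m), hot(m).
Round 3: (3) [locked(pingu) -> stale(m)]; (4) [hot(m) AND wooden(y) AND locked(pingu) -> flies(y)]. Adds stale(m), flies(y).
Round 4: (8) [flies(y) -> small(pingu)]. Adds small(pingu).
small(pingu) first appears in round 4.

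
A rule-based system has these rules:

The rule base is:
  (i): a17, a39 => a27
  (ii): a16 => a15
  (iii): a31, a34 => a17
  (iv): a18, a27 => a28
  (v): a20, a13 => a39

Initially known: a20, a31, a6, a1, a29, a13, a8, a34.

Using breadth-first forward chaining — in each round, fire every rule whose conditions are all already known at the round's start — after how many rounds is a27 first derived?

Round 1 fires (iii), (v), giving a17, a39.
Round 2 fires (i), giving a27.
a27 first appears in round 2.

2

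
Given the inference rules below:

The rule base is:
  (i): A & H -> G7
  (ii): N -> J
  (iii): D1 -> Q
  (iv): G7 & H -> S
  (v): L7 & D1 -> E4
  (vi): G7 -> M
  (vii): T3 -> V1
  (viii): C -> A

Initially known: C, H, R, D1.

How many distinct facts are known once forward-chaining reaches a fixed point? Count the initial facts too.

Round 1: (iii) [D1 -> Q]; (viii) [C -> A]. New: Q, A.
Round 2: (i) [A & H -> G7]. New: G7.
Round 3: (iv) [G7 & H -> S]; (vi) [G7 -> M]. New: S, M.
Closure: {A, C, D1, G7, H, M, Q, R, S} — 9 facts.

9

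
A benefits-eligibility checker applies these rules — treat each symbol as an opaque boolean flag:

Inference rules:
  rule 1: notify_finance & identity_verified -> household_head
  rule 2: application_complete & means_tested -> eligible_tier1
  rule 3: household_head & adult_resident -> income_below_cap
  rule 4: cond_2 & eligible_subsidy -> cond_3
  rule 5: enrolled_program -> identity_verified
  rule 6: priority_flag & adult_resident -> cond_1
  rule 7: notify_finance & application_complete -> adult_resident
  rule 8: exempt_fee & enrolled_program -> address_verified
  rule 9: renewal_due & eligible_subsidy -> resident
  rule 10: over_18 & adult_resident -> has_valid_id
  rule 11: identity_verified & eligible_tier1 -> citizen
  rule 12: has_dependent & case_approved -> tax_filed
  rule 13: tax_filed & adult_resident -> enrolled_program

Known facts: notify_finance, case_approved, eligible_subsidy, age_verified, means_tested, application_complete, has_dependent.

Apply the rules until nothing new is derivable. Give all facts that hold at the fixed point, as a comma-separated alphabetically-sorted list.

adult_resident, age_verified, application_complete, case_approved, citizen, eligible_subsidy, eligible_tier1, enrolled_program, has_dependent, household_head, identity_verified, income_below_cap, means_tested, notify_finance, tax_filed

Round 1: rule 2 [application_complete & means_tested -> eligible_tier1]; rule 7 [notify_finance & application_complete -> adult_resident]; rule 12 [has_dependent & case_approved -> tax_filed]. Adds eligible_tier1, adult_resident, tax_filed.
Round 2: rule 13 [tax_filed & adult_resident -> enrolled_program]. Adds enrolled_program.
Round 3: rule 5 [enrolled_program -> identity_verified]. Adds identity_verified.
Round 4: rule 1 [notify_finance & identity_verified -> household_head]; rule 11 [identity_verified & eligible_tier1 -> citizen]. Adds household_head, citizen.
Round 5: rule 3 [household_head & adult_resident -> income_below_cap]. Adds income_below_cap.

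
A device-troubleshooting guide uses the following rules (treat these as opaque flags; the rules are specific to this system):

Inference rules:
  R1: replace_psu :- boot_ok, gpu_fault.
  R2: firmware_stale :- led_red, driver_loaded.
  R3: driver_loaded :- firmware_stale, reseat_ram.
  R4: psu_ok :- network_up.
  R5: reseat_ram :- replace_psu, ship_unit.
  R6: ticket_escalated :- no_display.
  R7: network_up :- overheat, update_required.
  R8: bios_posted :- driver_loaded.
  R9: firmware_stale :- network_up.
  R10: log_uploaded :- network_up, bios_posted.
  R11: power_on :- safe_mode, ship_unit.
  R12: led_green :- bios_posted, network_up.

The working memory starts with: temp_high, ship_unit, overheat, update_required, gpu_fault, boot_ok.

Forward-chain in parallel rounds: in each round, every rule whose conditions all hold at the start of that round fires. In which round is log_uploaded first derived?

5

Round 1: R1 [replace_psu :- boot_ok, gpu_fault.]; R7 [network_up :- overheat, update_required.]. New: replace_psu, network_up.
Round 2: R4 [psu_ok :- network_up.]; R5 [reseat_ram :- replace_psu, ship_unit.]; R9 [firmware_stale :- network_up.]. New: psu_ok, reseat_ram, firmware_stale.
Round 3: R3 [driver_loaded :- firmware_stale, reseat_ram.]. New: driver_loaded.
Round 4: R8 [bios_posted :- driver_loaded.]. New: bios_posted.
Round 5: R10 [log_uploaded :- network_up, bios_posted.]; R12 [led_green :- bios_posted, network_up.]. New: log_uploaded, led_green.
log_uploaded first appears in round 5.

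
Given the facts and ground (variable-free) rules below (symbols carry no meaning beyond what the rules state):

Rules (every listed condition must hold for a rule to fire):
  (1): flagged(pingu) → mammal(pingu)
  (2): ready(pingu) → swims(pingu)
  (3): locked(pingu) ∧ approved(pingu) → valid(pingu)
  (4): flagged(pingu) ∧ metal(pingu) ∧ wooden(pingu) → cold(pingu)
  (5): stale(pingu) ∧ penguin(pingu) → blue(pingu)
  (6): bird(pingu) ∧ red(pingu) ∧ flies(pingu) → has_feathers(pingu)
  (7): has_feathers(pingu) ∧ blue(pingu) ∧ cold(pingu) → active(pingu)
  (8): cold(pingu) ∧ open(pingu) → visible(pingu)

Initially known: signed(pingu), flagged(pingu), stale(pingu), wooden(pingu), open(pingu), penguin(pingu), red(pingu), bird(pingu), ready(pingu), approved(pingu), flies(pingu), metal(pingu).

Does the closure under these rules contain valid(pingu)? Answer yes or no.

Round 1: (1) [flagged(pingu) → mammal(pingu)]; (2) [ready(pingu) → swims(pingu)]; (4) [flagged(pingu) ∧ metal(pingu) ∧ wooden(pingu) → cold(pingu)]; (5) [stale(pingu) ∧ penguin(pingu) → blue(pingu)]; (6) [bird(pingu) ∧ red(pingu) ∧ flies(pingu) → has_feathers(pingu)]. Adds mammal(pingu), swims(pingu), cold(pingu), blue(pingu), has_feathers(pingu).
Round 2: (7) [has_feathers(pingu) ∧ blue(pingu) ∧ cold(pingu) → active(pingu)]; (8) [cold(pingu) ∧ open(pingu) → visible(pingu)]. Adds active(pingu), visible(pingu).
Fixed point reached. valid(pingu) is concluded only by (3); (3) needs locked(pingu) (never derived).

no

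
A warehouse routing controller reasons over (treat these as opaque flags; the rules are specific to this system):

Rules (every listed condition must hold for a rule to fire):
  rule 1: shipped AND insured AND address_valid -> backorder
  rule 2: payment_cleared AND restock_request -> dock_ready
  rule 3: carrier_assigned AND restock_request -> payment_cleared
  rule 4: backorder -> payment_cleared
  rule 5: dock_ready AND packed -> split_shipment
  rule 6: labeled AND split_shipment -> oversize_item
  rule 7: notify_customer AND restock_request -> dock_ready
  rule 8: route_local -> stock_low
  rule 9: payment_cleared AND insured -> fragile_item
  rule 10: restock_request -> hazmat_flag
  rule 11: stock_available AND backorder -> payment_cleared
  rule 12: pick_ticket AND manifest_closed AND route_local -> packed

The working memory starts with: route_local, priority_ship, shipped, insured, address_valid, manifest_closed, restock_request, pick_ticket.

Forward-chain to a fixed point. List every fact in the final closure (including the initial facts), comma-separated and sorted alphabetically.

address_valid, backorder, dock_ready, fragile_item, hazmat_flag, insured, manifest_closed, packed, payment_cleared, pick_ticket, priority_ship, restock_request, route_local, shipped, split_shipment, stock_low

Round 1 — rule 1, rule 8, rule 10, rule 12, derive backorder, stock_low, hazmat_flag, packed.
Round 2 — rule 4, derive payment_cleared.
Round 3 — rule 2, rule 9, derive dock_ready, fragile_item.
Round 4 — rule 5, derive split_shipment.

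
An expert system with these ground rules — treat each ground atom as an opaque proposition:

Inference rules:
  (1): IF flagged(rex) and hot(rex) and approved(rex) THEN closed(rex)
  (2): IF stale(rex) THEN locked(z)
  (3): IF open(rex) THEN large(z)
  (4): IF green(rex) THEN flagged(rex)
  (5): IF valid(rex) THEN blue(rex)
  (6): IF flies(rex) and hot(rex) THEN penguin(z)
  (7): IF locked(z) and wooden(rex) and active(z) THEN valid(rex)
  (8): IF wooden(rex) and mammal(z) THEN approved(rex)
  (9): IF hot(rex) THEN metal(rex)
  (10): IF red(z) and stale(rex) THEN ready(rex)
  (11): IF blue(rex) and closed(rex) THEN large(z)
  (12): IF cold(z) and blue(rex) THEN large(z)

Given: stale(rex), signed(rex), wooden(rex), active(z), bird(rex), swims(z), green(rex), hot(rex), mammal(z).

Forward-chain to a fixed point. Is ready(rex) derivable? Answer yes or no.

no

Round 1 — (2), (4), (8), (9), derive locked(z), flagged(rex), approved(rex), metal(rex).
Round 2 — (1), (7), derive closed(rex), valid(rex).
Round 3 — (5), derive blue(rex).
Round 4 — (11), derive large(z).
Fixed point reached. ready(rex) is concluded only by (10); (10) needs red(z) (never derived).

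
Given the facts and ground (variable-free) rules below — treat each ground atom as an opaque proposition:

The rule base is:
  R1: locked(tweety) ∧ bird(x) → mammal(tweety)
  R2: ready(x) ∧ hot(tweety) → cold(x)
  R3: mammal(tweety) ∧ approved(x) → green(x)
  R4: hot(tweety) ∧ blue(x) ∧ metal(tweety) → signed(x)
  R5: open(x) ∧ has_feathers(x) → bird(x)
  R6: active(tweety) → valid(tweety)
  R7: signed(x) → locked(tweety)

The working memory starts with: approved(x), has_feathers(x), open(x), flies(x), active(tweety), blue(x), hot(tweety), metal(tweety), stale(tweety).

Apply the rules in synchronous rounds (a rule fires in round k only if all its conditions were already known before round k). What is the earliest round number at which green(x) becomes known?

Round 1 — R4, R5, R6, derive signed(x), bird(x), valid(tweety).
Round 2 — R7, derive locked(tweety).
Round 3 — R1, derive mammal(tweety).
Round 4 — R3, derive green(x).
green(x) first appears in round 4.

4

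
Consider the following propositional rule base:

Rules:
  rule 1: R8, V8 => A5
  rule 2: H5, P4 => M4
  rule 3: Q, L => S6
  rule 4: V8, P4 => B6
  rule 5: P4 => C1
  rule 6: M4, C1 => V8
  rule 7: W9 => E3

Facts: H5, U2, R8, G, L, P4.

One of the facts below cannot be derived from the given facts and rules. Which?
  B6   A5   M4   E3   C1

E3

[1] rule 2 [H5, P4 => M4]; rule 5 [P4 => C1]. ⇒ new: M4, C1.
[2] rule 6 [M4, C1 => V8]. ⇒ new: V8.
[3] rule 1 [R8, V8 => A5]; rule 4 [V8, P4 => B6]. ⇒ new: A5, B6.
Derived: B6 (round 3), A5 (round 3), C1 (round 1), M4 (round 1). E3 never appears in any round.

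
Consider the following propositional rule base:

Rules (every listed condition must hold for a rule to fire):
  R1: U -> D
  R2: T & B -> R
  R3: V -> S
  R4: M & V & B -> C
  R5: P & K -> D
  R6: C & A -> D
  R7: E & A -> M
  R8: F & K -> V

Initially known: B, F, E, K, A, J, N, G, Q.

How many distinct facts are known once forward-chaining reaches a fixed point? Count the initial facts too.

[1] R7 [E & A -> M]; R8 [F & K -> V]. ⇒ new: M, V.
[2] R3 [V -> S]; R4 [M & V & B -> C]. ⇒ new: S, C.
[3] R6 [C & A -> D]. ⇒ new: D.
Closure: {A, B, C, D, E, F, G, J, K, M, N, Q, S, V} — 14 facts.

14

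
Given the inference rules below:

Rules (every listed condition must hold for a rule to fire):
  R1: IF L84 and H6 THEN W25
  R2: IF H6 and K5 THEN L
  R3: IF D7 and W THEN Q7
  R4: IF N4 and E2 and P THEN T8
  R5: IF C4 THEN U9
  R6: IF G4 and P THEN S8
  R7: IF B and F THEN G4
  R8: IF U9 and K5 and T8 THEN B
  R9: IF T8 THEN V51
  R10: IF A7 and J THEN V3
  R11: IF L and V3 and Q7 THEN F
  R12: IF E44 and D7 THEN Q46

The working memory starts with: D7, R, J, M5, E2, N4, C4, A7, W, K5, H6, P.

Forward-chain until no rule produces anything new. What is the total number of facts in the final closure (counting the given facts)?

22

[1] R2 [IF H6 and K5 THEN L]; R3 [IF D7 and W THEN Q7]; R4 [IF N4 and E2 and P THEN T8]; R5 [IF C4 THEN U9]; R10 [IF A7 and J THEN V3]. ⇒ new: L, Q7, T8, U9, V3.
[2] R8 [IF U9 and K5 and T8 THEN B]; R9 [IF T8 THEN V51]; R11 [IF L and V3 and Q7 THEN F]. ⇒ new: B, V51, F.
[3] R7 [IF B and F THEN G4]. ⇒ new: G4.
[4] R6 [IF G4 and P THEN S8]. ⇒ new: S8.
Closure: {A7, B, C4, D7, E2, F, G4, H6, J, K5, L, M5, N4, P, Q7, R, S8, T8, U9, V3, V51, W} — 22 facts.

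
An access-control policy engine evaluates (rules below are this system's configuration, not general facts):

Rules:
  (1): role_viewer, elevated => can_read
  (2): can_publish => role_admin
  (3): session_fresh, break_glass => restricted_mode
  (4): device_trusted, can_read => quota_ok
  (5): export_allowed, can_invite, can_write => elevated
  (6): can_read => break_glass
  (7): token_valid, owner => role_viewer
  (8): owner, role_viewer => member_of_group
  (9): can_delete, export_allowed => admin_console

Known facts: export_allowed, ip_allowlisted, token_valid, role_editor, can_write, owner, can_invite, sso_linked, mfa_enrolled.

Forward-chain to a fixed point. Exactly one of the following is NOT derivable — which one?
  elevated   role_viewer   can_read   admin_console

admin_console

Round 1: (5) [export_allowed, can_invite, can_write => elevated]; (7) [token_valid, owner => role_viewer]. Adds elevated, role_viewer.
Round 2: (1) [role_viewer, elevated => can_read]; (8) [owner, role_viewer => member_of_group]. Adds can_read, member_of_group.
Round 3: (6) [can_read => break_glass]. Adds break_glass.
Derived: can_read (round 2), role_viewer (round 1), elevated (round 1). admin_console never appears in any round.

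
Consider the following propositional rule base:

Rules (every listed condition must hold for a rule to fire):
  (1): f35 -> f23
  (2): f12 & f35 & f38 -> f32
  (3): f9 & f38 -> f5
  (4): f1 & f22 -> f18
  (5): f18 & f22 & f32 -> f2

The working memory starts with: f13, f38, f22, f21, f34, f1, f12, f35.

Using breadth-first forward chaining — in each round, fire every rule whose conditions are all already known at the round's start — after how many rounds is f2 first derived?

Round 1 fires (1), (2), (4), giving f23, f32, f18.
Round 2 fires (5), giving f2.
f2 first appears in round 2.

2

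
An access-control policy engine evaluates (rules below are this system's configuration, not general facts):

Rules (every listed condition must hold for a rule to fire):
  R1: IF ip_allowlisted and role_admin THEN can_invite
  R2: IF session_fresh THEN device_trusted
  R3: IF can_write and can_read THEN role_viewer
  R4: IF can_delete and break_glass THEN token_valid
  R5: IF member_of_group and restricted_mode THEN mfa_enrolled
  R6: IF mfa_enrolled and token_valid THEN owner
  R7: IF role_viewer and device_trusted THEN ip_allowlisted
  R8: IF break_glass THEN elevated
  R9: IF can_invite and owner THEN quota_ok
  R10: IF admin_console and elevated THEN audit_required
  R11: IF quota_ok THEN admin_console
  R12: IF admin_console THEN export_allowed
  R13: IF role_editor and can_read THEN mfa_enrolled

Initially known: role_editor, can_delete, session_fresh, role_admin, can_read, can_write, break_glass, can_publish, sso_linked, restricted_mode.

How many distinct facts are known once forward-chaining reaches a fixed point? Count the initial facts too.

22

Round 1: R2 [IF session_fresh THEN device_trusted]; R3 [IF can_write and can_read THEN role_viewer]; R4 [IF can_delete and break_glass THEN token_valid]; R8 [IF break_glass THEN elevated]; R13 [IF role_editor and can_read THEN mfa_enrolled]. Adds device_trusted, role_viewer, token_valid, elevated, mfa_enrolled.
Round 2: R6 [IF mfa_enrolled and token_valid THEN owner]; R7 [IF role_viewer and device_trusted THEN ip_allowlisted]. Adds owner, ip_allowlisted.
Round 3: R1 [IF ip_allowlisted and role_admin THEN can_invite]. Adds can_invite.
Round 4: R9 [IF can_invite and owner THEN quota_ok]. Adds quota_ok.
Round 5: R11 [IF quota_ok THEN admin_console]. Adds admin_console.
Round 6: R10 [IF admin_console and elevated THEN audit_required]; R12 [IF admin_console THEN export_allowed]. Adds audit_required, export_allowed.
Closure: {admin_console, audit_required, break_glass, can_delete, can_invite, can_publish, can_read, can_write, device_trusted, elevated, export_allowed, ip_allowlisted, mfa_enrolled, owner, quota_ok, restricted_mode, role_admin, role_editor, role_viewer, session_fresh, sso_linked, token_valid} — 22 facts.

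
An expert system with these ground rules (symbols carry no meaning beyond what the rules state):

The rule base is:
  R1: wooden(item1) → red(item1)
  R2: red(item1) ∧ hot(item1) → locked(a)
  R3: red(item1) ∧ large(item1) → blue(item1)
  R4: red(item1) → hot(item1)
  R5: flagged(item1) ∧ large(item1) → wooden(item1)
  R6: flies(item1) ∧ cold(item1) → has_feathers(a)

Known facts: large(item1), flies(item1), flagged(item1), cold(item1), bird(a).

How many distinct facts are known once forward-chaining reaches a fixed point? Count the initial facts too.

11

[1] R5 [flagged(item1) ∧ large(item1) → wooden(item1)]; R6 [flies(item1) ∧ cold(item1) → has_feathers(a)]. ⇒ new: wooden(item1), has_feathers(a).
[2] R1 [wooden(item1) → red(item1)]. ⇒ new: red(item1).
[3] R3 [red(item1) ∧ large(item1) → blue(item1)]; R4 [red(item1) → hot(item1)]. ⇒ new: blue(item1), hot(item1).
[4] R2 [red(item1) ∧ hot(item1) → locked(a)]. ⇒ new: locked(a).
Closure: {bird(a), blue(item1), cold(item1), flagged(item1), flies(item1), has_feathers(a), hot(item1), large(item1), locked(a), red(item1), wooden(item1)} — 11 facts.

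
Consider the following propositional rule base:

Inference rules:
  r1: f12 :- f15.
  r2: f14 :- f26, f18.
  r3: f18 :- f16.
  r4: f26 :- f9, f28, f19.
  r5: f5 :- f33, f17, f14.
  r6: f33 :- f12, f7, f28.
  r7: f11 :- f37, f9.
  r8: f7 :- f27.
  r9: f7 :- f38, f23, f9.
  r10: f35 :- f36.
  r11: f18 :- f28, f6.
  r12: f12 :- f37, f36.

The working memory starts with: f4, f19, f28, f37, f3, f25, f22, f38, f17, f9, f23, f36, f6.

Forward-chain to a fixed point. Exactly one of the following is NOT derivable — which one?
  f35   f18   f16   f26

f16

Round 1: r4 [f26 :- f9, f28, f19.]; r7 [f11 :- f37, f9.]; r9 [f7 :- f38, f23, f9.]; r10 [f35 :- f36.]; r11 [f18 :- f28, f6.]; r12 [f12 :- f37, f36.]. Adds f26, f11, f7, f35, f18, f12.
Round 2: r2 [f14 :- f26, f18.]; r6 [f33 :- f12, f7, f28.]. Adds f14, f33.
Round 3: r5 [f5 :- f33, f17, f14.]. Adds f5.
Derived: f18 (round 1), f35 (round 1), f26 (round 1). f16 never appears in any round.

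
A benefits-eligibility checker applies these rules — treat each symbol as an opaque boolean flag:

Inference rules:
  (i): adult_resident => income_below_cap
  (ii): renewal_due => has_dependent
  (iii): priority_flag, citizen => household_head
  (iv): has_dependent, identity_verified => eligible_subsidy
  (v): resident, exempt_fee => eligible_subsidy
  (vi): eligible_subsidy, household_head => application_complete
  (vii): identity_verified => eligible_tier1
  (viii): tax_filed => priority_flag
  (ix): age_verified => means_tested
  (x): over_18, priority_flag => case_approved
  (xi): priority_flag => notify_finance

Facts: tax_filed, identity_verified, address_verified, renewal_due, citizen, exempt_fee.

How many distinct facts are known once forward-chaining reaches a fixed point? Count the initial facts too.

13

Round 1 fires (ii), (vii), (viii), giving has_dependent, eligible_tier1, priority_flag.
Round 2 fires (iii), (iv), (xi), giving household_head, eligible_subsidy, notify_finance.
Round 3 fires (vi), giving application_complete.
Closure: {address_verified, application_complete, citizen, eligible_subsidy, eligible_tier1, exempt_fee, has_dependent, household_head, identity_verified, notify_finance, priority_flag, renewal_due, tax_filed} — 13 facts.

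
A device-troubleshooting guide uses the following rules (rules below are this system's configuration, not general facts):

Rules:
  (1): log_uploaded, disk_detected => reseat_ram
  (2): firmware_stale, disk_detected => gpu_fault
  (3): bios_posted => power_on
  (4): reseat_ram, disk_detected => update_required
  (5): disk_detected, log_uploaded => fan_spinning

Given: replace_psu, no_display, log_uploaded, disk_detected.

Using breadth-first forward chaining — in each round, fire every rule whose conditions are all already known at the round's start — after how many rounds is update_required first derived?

[1] (1) [log_uploaded, disk_detected => reseat_ram]; (5) [disk_detected, log_uploaded => fan_spinning]. ⇒ new: reseat_ram, fan_spinning.
[2] (4) [reseat_ram, disk_detected => update_required]. ⇒ new: update_required.
update_required first appears in round 2.

2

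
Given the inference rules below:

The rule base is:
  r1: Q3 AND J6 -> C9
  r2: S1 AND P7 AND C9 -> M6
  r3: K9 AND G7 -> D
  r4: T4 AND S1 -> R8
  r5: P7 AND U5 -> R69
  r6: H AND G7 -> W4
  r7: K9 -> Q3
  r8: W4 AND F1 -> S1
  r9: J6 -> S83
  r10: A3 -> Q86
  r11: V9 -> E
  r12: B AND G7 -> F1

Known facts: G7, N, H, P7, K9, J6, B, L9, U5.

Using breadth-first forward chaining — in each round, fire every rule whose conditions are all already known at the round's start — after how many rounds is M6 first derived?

3

Round 1: r3 [K9 AND G7 -> D]; r5 [P7 AND U5 -> R69]; r6 [H AND G7 -> W4]; r7 [K9 -> Q3]; r9 [J6 -> S83]; r12 [B AND G7 -> F1]. Adds D, R69, W4, Q3, S83, F1.
Round 2: r1 [Q3 AND J6 -> C9]; r8 [W4 AND F1 -> S1]. Adds C9, S1.
Round 3: r2 [S1 AND P7 AND C9 -> M6]. Adds M6.
M6 first appears in round 3.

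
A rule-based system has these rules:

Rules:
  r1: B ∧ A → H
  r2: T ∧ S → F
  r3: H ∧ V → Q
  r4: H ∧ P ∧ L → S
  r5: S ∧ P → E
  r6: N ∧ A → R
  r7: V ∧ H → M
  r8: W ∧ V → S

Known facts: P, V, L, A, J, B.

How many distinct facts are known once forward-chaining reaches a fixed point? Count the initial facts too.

11

[1] r1 [B ∧ A → H]. ⇒ new: H.
[2] r3 [H ∧ V → Q]; r4 [H ∧ P ∧ L → S]; r7 [V ∧ H → M]. ⇒ new: Q, S, M.
[3] r5 [S ∧ P → E]. ⇒ new: E.
Closure: {A, B, E, H, J, L, M, P, Q, S, V} — 11 facts.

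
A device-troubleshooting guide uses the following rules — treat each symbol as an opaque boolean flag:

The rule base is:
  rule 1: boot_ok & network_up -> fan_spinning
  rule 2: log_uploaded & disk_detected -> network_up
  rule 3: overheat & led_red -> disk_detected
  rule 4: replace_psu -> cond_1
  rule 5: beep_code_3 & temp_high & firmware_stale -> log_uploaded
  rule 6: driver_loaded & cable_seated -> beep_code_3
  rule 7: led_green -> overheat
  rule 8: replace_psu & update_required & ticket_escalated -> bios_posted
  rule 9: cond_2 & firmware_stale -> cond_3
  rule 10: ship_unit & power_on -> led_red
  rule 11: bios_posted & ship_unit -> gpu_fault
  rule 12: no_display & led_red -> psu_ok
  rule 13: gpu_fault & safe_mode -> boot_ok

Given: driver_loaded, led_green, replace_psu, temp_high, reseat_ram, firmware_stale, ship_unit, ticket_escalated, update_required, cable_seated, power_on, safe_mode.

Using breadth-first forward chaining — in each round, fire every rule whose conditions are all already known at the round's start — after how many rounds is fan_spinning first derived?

4

Round 1 — rule 4, rule 6, rule 7, rule 8, rule 10, derive cond_1, beep_code_3, overheat, bios_posted, led_red.
Round 2 — rule 3, rule 5, rule 11, derive disk_detected, log_uploaded, gpu_fault.
Round 3 — rule 2, rule 13, derive network_up, boot_ok.
Round 4 — rule 1, derive fan_spinning.
fan_spinning first appears in round 4.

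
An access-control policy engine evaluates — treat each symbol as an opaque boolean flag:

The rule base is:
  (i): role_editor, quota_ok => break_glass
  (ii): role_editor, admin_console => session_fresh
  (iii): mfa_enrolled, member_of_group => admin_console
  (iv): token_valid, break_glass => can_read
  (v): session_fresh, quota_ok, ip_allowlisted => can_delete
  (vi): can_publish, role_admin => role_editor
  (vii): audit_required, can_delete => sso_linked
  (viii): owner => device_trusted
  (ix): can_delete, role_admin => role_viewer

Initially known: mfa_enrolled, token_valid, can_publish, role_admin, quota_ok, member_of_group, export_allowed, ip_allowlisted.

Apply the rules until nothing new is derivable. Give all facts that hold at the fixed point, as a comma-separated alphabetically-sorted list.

admin_console, break_glass, can_delete, can_publish, can_read, export_allowed, ip_allowlisted, member_of_group, mfa_enrolled, quota_ok, role_admin, role_editor, role_viewer, session_fresh, token_valid

Round 1: (iii) [mfa_enrolled, member_of_group => admin_console]; (vi) [can_publish, role_admin => role_editor]. New: admin_console, role_editor.
Round 2: (i) [role_editor, quota_ok => break_glass]; (ii) [role_editor, admin_console => session_fresh]. New: break_glass, session_fresh.
Round 3: (iv) [token_valid, break_glass => can_read]; (v) [session_fresh, quota_ok, ip_allowlisted => can_delete]. New: can_read, can_delete.
Round 4: (ix) [can_delete, role_admin => role_viewer]. New: role_viewer.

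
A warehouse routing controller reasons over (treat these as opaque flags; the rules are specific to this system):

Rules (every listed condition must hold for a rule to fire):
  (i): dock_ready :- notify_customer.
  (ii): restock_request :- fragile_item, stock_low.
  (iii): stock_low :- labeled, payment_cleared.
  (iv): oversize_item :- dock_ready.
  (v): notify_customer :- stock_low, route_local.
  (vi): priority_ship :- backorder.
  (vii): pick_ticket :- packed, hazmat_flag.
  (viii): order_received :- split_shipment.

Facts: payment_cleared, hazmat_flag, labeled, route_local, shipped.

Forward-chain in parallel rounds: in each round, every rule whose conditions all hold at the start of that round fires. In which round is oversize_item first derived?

Round 1 fires (iii), giving stock_low.
Round 2 fires (v), giving notify_customer.
Round 3 fires (i), giving dock_ready.
Round 4 fires (iv), giving oversize_item.
oversize_item first appears in round 4.

4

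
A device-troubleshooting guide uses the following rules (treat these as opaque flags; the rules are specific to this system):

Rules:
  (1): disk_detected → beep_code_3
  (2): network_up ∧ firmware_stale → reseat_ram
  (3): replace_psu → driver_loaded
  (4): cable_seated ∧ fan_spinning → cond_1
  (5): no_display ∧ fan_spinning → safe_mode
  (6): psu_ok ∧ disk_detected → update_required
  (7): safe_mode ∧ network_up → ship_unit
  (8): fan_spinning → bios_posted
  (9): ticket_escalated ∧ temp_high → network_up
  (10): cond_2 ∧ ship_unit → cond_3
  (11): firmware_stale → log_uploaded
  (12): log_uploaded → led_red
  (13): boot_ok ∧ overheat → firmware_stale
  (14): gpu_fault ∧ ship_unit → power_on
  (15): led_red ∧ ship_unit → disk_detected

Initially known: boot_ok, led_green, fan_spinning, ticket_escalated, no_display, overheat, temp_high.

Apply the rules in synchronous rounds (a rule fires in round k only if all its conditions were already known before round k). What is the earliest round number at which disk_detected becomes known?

4

[1] (5) [no_display ∧ fan_spinning → safe_mode]; (8) [fan_spinning → bios_posted]; (9) [ticket_escalated ∧ temp_high → network_up]; (13) [boot_ok ∧ overheat → firmware_stale]. ⇒ new: safe_mode, bios_posted, network_up, firmware_stale.
[2] (2) [network_up ∧ firmware_stale → reseat_ram]; (7) [safe_mode ∧ network_up → ship_unit]; (11) [firmware_stale → log_uploaded]. ⇒ new: reseat_ram, ship_unit, log_uploaded.
[3] (12) [log_uploaded → led_red]. ⇒ new: led_red.
[4] (15) [led_red ∧ ship_unit → disk_detected]. ⇒ new: disk_detected.
disk_detected first appears in round 4.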